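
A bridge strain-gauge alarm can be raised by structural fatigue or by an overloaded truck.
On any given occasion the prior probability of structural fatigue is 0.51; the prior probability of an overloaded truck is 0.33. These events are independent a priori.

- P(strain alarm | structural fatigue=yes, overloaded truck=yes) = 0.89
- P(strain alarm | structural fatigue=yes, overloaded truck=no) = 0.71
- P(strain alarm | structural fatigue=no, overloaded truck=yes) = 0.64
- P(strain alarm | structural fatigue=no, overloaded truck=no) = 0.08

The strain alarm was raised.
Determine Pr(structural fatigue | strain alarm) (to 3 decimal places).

Sum P(strain alarm|·) weighted by the priors over the 4 (structural fatigue, overloaded truck) configurations:
  P(strain alarm) = 0.08·0.49·0.67 + 0.64·0.49·0.33 + 0.71·0.51·0.67 + 0.89·0.51·0.33
        = 0.026264 + 0.103488 + 0.242607 + 0.149787 = 0.522146
Keeping only the structural fatigue-present terms gives 0.392394, so
  P(structural fatigue | strain alarm) = 0.392394 / 0.522146 ≈ 0.752

Pr(structural fatigue | strain alarm) ≈ 0.752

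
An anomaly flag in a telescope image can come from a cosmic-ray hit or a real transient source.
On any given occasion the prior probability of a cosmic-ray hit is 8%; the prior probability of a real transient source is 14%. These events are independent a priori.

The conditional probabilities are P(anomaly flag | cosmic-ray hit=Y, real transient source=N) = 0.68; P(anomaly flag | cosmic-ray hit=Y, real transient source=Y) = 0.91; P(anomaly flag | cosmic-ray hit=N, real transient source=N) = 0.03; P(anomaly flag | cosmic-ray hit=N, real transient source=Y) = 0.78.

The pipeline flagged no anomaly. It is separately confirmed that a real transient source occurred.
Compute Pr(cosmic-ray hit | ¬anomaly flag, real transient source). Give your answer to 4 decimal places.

Weight on cosmic-ray hit=true, given the evidence: 0.09*0.08 = 0.007200
The normalizing constant is 0.22*0.92 + 0.09*0.08 = 0.209600
Posterior = 0.007200 / 0.209600 ≈ 0.0344

Pr(cosmic-ray hit | ¬anomaly flag, real transient source) ≈ 0.0344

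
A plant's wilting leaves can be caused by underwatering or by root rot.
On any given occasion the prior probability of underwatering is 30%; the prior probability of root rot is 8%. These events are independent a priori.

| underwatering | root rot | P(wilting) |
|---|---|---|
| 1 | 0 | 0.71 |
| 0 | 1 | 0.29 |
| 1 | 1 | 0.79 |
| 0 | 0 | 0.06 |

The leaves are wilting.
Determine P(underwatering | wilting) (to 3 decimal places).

Sum P(wilting|·) weighted by the priors over the 4 (underwatering, root rot) configurations:
  P(wilting) = 0.06·0.7·0.92 + 0.29·0.7·0.08 + 0.71·0.3·0.92 + 0.79·0.3·0.08
        = 0.038640 + 0.016240 + 0.195960 + 0.018960 = 0.269800
The terms with underwatering present sum to 0.214920, so
  P(underwatering | wilting) = 0.214920 / 0.269800 ≈ 0.797

P(underwatering | wilting) ≈ 0.797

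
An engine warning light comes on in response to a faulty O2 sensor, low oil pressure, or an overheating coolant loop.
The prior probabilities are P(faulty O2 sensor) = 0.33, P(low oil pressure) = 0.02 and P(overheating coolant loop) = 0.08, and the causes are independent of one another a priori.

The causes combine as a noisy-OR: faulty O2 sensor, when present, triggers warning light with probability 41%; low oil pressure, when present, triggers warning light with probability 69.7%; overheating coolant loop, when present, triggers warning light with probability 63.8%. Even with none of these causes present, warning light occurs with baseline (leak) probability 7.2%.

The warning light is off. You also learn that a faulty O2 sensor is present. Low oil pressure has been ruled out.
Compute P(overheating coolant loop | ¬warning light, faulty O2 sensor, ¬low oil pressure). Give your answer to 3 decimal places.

Under noisy-OR, P(warning light | causes) = 1 − (1−0.072)·∏(1−qᵢ) over the active causes.
Numerator (weight on configurations with overheating coolant loop): 0.198202*0.08 = 0.015856
Normalizer over all consistent configurations: 0.54752*0.92 + 0.198202*0.08 = 0.519574
P(overheating coolant loop | ¬warning light, faulty O2 sensor, ¬low oil pressure) = 0.015856/0.519574 ≈ 0.031

P(overheating coolant loop | ¬warning light, faulty O2 sensor, ¬low oil pressure) ≈ 0.031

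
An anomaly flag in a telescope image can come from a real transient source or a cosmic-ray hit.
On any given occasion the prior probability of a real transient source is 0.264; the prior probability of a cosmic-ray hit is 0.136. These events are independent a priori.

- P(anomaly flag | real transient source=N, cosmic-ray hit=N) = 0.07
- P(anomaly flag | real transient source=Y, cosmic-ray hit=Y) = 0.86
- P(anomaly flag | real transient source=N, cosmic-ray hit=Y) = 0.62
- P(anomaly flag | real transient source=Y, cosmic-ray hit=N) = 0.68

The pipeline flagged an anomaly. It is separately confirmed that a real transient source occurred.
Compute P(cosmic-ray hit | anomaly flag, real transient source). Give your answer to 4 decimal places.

P(cosmic-ray hit | anomaly flag, real transient source) ≈ 0.1660

Weight on cosmic-ray hit=true, given the evidence: 0.86×0.136 = 0.116960
The normalizing constant is 0.68×0.864 + 0.86×0.136 = 0.704480
Posterior = 0.116960 / 0.704480 ≈ 0.1660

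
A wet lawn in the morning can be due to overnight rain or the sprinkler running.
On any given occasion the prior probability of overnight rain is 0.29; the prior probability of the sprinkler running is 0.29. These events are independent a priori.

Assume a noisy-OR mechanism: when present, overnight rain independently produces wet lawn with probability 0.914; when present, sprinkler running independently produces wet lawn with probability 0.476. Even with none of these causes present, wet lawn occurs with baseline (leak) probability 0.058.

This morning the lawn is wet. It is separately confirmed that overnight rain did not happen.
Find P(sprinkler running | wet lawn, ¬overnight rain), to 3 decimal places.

P(sprinkler running | wet lawn, ¬overnight rain) ≈ 0.781

Under noisy-OR, P(wet lawn | causes) = 1 − (1−0.058)·∏(1−qᵢ) over the active causes.
Enumerate both values of sprinkler running and weight by the priors:
  P(wet lawn | ¬overnight rain) = 0.058·0.71 + 0.506392·0.29
        = 0.041180 + 0.146854 = 0.188034
Keeping only the sprinkler running-present terms gives 0.146854, so
  P(sprinkler running | wet lawn, ¬overnight rain) = 0.146854 / 0.188034 ≈ 0.781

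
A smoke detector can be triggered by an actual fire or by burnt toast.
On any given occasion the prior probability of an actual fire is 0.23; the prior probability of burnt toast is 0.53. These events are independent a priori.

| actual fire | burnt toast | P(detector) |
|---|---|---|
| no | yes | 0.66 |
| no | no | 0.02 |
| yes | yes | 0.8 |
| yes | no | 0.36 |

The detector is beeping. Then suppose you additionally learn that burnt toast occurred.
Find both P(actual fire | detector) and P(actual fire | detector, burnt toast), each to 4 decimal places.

P(actual fire | detector) ≈ 0.3303; P(actual fire | detector, burnt toast) ≈ 0.2658

Sum P(detector|·) weighted by the priors over the 4 (actual fire, burnt toast) configurations:
  P(detector) = 0.02*0.77*0.47 + 0.66*0.77*0.53 + 0.36*0.23*0.47 + 0.8*0.23*0.53
        = 0.007238 + 0.269346 + 0.038916 + 0.097520 = 0.413020
The terms with actual fire present sum to 0.136436, so
  P(actual fire | detector) = 0.136436 / 0.413020 ≈ 0.3303

With the extra evidence:
Sum P(detector|·) weighted by the priors over both values of actual fire:
  P(detector | burnt toast) = 0.66·0.77 + 0.8·0.23
        = 0.508200 + 0.184000 = 0.692200
Configurations with actual fire contribute 0.184000, so
  P(actual fire | detector, burnt toast) = 0.184000 / 0.692200 ≈ 0.2658
Conditioning on burnt toast lowers the posterior on actual fire: the classic explaining-away effect in a common-effect structure.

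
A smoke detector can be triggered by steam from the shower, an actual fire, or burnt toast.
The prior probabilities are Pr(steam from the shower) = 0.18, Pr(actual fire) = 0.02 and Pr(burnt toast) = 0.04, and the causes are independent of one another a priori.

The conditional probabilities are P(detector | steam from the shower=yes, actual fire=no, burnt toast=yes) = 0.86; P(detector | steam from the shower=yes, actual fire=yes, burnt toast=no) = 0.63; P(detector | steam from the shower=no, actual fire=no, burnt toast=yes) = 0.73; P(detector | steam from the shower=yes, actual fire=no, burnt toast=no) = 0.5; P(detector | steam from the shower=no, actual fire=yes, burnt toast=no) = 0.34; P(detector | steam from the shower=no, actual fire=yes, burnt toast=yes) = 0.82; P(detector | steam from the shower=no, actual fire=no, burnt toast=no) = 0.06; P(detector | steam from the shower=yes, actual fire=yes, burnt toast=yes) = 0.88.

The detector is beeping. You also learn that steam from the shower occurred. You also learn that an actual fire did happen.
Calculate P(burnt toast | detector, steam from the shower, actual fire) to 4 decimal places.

P(burnt toast | detector, steam from the shower, actual fire) ≈ 0.0550

For the numerator, keep only burnt toast=true terms: 0.88×0.04 = 0.035200
Normalizer over all consistent configurations: 0.63×0.96 + 0.88×0.04 = 0.640000
P(burnt toast | detector, steam from the shower, actual fire) = 0.035200/0.640000 ≈ 0.0550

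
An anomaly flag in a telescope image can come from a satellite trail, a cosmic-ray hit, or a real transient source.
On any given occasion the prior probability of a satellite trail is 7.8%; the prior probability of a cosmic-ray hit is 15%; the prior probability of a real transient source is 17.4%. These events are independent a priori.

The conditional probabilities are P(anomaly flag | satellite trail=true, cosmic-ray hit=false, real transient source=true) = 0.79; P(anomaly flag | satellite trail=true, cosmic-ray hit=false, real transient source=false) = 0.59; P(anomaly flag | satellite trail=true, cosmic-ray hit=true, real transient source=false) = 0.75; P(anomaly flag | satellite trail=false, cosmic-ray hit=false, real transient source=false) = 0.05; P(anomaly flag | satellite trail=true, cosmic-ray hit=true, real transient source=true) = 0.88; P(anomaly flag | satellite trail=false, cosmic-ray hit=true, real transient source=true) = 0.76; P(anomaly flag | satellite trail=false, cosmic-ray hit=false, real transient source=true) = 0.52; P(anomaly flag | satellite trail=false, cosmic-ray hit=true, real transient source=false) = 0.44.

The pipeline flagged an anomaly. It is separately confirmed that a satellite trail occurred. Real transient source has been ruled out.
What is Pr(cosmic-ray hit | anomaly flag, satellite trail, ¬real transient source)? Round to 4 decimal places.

P(anomaly flag | satellite trail, ¬real transient source) = 0.59×0.85 + 0.75×0.15 = 0.501500 + 0.112500 = 0.614000
The cosmic-ray hit-present share is 0.75×0.15 = 0.112500.
P(cosmic-ray hit | anomaly flag, satellite trail, ¬real transient source) = 0.112500 / 0.614000 ≈ 0.1832

Pr(cosmic-ray hit | anomaly flag, satellite trail, ¬real transient source) ≈ 0.1832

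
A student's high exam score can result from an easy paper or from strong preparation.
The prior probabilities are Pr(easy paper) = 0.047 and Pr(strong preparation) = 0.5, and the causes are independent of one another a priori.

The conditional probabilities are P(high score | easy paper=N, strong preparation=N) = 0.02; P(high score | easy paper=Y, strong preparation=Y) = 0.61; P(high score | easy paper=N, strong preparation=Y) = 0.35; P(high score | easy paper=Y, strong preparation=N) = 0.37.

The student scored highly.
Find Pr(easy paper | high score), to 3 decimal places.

Pr(easy paper | high score) ≈ 0.116

P(high score) = 0.02*0.953*0.5 + 0.35*0.953*0.5 + 0.37*0.047*0.5 + 0.61*0.047*0.5 = 0.009530 + 0.166775 + 0.008695 + 0.014335 = 0.199335
Of this, 0.023030 comes from 0.008695 + 0.014335 (the easy paper=true cases).
Hence the posterior is 0.023030/0.199335 ≈ 0.116.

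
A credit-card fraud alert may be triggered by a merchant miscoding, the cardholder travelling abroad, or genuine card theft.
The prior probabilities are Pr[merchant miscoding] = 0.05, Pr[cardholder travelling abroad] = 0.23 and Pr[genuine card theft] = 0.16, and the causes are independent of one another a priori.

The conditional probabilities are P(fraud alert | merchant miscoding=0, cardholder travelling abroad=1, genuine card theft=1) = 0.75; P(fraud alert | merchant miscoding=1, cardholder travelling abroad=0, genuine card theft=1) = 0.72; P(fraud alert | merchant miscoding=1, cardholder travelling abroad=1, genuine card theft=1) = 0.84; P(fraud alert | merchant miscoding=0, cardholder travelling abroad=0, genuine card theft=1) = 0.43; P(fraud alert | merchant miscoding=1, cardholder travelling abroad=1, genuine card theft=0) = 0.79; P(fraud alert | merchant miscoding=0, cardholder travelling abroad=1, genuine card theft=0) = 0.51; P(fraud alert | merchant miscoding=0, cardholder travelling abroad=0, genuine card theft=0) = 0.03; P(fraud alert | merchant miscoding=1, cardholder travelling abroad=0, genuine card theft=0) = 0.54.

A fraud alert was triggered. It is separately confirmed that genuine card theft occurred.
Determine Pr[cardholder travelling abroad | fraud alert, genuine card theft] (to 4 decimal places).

P(fraud alert | genuine card theft) = 0.43·0.95·0.77 + 0.75·0.95·0.23 + 0.72·0.05·0.77 + 0.84·0.05·0.23 = 0.314545 + 0.163875 + 0.027720 + 0.009660 = 0.515800
Restricting to configurations with cardholder travelling abroad present: 0.163875 + 0.009660 = 0.173535.
Hence the posterior is 0.173535/0.515800 ≈ 0.3364.

Pr[cardholder travelling abroad | fraud alert, genuine card theft] ≈ 0.3364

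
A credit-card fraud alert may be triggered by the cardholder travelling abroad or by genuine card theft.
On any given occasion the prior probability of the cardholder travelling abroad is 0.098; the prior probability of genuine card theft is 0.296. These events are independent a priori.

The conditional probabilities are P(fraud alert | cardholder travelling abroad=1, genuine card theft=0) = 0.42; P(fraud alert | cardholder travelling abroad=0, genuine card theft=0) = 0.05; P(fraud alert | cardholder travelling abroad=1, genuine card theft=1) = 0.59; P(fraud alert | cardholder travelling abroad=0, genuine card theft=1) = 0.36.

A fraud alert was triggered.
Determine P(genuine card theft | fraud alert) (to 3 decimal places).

By total probability over the 4 (cardholder travelling abroad, genuine card theft) configurations:
  P(fraud alert) = 0.05·0.902·0.704 + 0.36·0.902·0.296 + 0.42·0.098·0.704 + 0.59·0.098·0.296
        = 0.031750 + 0.096117 + 0.028977 + 0.017115 = 0.173959
Configurations with genuine card theft contribute 0.113232, so
  P(genuine card theft | fraud alert) = 0.113232 / 0.173959 ≈ 0.651

P(genuine card theft | fraud alert) ≈ 0.651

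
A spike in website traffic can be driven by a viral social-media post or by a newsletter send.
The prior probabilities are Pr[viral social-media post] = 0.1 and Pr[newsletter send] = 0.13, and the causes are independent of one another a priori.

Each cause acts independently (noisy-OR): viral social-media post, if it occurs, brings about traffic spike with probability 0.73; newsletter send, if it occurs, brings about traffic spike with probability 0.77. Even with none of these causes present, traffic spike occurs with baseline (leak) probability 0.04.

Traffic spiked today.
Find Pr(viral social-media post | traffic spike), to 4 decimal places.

Pr(viral social-media post | traffic spike) ≈ 0.3850

Under noisy-OR, P(traffic spike | causes) = 1 − (1−0.04)·∏(1−qᵢ) over the active causes.
Sum P(traffic spike|·) weighted by the priors over the 4 (viral social-media post, newsletter send) configurations:
  P(traffic spike) = 0.04×0.9×0.87 + 0.7792×0.9×0.13 + 0.7408×0.1×0.87 + 0.940384×0.1×0.13
        = 0.031320 + 0.091166 + 0.064450 + 0.012225 = 0.199161
Configurations with viral social-media post contribute 0.076675, so
  P(viral social-media post | traffic spike) = 0.076675 / 0.199161 ≈ 0.3850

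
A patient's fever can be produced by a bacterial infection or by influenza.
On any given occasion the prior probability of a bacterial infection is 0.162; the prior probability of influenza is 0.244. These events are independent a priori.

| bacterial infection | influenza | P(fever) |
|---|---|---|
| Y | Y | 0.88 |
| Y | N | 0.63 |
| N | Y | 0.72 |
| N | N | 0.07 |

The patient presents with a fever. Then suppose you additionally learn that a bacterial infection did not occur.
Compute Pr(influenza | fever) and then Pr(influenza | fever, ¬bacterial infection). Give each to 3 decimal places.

Sum P(fever|·) weighted by the priors over the 4 (bacterial infection, influenza) configurations:
  P(fever) = 0.07·0.838·0.756 + 0.72·0.838·0.244 + 0.63·0.162·0.756 + 0.88·0.162·0.244
        = 0.044347 + 0.147220 + 0.077157 + 0.034785 = 0.303509
Keeping only the influenza-present terms gives 0.182005, so
  P(influenza | fever) = 0.182005 / 0.303509 ≈ 0.600

Now also conditioning on bacterial infection≠true:
By total probability over both values of influenza:
  P(fever | ¬bacterial infection) = 0.07·0.756 + 0.72·0.244
        = 0.052920 + 0.175680 = 0.228600
The terms with influenza present sum to 0.175680, so
  P(influenza | fever, ¬bacterial infection) = 0.175680 / 0.228600 ≈ 0.769

Pr(influenza | fever) ≈ 0.600; Pr(influenza | fever, ¬bacterial infection) ≈ 0.769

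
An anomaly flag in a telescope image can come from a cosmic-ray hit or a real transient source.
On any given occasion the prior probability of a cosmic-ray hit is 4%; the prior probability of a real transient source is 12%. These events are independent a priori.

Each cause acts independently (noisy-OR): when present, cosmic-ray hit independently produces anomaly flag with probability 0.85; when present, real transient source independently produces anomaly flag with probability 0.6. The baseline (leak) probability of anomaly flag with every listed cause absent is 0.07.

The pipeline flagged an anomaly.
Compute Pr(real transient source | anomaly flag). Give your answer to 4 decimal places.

Pr(real transient source | anomaly flag) ≈ 0.4623

Under noisy-OR, P(anomaly flag | causes) = 1 − (1−0.07)·∏(1−qᵢ) over the active causes.
Enumerate the 4 (cosmic-ray hit, real transient source) configurations and weight by the priors:
  P(anomaly flag) = 0.07*0.96*0.88 + 0.628*0.96*0.12 + 0.8605*0.04*0.88 + 0.9442*0.04*0.12
        = 0.059136 + 0.072346 + 0.030290 + 0.004532 = 0.166304
Configurations with real transient source contribute 0.076878, so
  P(real transient source | anomaly flag) = 0.076878 / 0.166304 ≈ 0.4623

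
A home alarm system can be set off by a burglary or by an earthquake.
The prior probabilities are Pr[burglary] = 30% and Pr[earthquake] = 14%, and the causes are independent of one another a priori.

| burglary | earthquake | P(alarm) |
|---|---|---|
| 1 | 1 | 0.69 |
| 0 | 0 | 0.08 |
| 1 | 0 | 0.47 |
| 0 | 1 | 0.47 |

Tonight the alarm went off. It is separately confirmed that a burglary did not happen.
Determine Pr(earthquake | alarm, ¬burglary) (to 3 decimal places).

Pr(earthquake | alarm, ¬burglary) ≈ 0.489

For the numerator, keep only earthquake=true terms: 0.47·0.14 = 0.065800
The normalizing constant is 0.08·0.86 + 0.47·0.14 = 0.134600
Posterior = 0.065800 / 0.134600 ≈ 0.489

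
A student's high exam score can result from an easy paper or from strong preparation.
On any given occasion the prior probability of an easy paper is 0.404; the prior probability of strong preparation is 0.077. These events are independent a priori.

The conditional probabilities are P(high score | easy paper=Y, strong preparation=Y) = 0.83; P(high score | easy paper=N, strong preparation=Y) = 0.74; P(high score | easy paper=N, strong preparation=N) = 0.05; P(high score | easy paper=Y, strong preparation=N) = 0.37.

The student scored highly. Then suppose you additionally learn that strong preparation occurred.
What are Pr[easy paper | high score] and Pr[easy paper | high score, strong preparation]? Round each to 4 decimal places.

Pr[easy paper | high score] ≈ 0.7271; Pr[easy paper | high score, strong preparation] ≈ 0.4319

P(high score) = 0.05*0.596*0.923 + 0.74*0.596*0.077 + 0.37*0.404*0.923 + 0.83*0.404*0.077 = 0.027505 + 0.033960 + 0.137970 + 0.025820 = 0.225255
The easy paper-present share is 0.137970 + 0.025820 = 0.163790.
So P(easy paper | high score) = 0.163790/0.225255 ≈ 0.7271.

Now also conditioning on strong preparation=true:
Sum P(high score|·) weighted by the priors over both values of easy paper:
  P(high score | strong preparation) = 0.74·0.596 + 0.83·0.404
        = 0.441040 + 0.335320 = 0.776360
The terms with easy paper present sum to 0.335320, so
  P(easy paper | high score, strong preparation) = 0.335320 / 0.776360 ≈ 0.4319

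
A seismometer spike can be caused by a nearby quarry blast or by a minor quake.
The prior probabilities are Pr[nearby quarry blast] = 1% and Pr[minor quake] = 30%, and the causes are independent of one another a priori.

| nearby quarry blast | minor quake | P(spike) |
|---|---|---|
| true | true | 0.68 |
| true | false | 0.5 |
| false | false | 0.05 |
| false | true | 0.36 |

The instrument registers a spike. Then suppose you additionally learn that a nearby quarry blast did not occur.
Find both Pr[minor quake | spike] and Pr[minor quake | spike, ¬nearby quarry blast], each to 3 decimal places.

Pr[minor quake | spike] ≈ 0.741; Pr[minor quake | spike, ¬nearby quarry blast] ≈ 0.755

By total probability over the 4 (nearby quarry blast, minor quake) configurations:
  P(spike) = 0.05×0.99×0.7 + 0.36×0.99×0.3 + 0.5×0.01×0.7 + 0.68×0.01×0.3
        = 0.034650 + 0.106920 + 0.003500 + 0.002040 = 0.147110
Configurations with minor quake contribute 0.108960, so
  P(minor quake | spike) = 0.108960 / 0.147110 ≈ 0.741

Now condition on the additional information:
P(spike | ¬nearby quarry blast) = 0.05×0.7 + 0.36×0.3 = 0.035000 + 0.108000 = 0.143000
The minor quake-present share is 0.36×0.3 = 0.108000.
So P(minor quake | spike, ¬nearby quarry blast) = 0.108000/0.143000 ≈ 0.755.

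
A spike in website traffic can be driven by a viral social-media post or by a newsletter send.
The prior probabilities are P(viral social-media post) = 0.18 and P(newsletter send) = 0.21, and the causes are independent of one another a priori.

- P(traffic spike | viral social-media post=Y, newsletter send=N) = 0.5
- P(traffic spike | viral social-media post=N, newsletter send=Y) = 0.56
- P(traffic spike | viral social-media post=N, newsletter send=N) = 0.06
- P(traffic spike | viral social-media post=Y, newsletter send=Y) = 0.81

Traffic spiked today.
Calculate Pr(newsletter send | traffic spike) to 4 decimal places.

Sum P(traffic spike|·) weighted by the priors over the 4 (viral social-media post, newsletter send) configurations:
  P(traffic spike) = 0.06·0.82·0.79 + 0.56·0.82·0.21 + 0.5·0.18·0.79 + 0.81·0.18·0.21
        = 0.038868 + 0.096432 + 0.071100 + 0.030618 = 0.237018
The terms with newsletter send present sum to 0.127050, so
  P(newsletter send | traffic spike) = 0.127050 / 0.237018 ≈ 0.5360

Pr(newsletter send | traffic spike) ≈ 0.5360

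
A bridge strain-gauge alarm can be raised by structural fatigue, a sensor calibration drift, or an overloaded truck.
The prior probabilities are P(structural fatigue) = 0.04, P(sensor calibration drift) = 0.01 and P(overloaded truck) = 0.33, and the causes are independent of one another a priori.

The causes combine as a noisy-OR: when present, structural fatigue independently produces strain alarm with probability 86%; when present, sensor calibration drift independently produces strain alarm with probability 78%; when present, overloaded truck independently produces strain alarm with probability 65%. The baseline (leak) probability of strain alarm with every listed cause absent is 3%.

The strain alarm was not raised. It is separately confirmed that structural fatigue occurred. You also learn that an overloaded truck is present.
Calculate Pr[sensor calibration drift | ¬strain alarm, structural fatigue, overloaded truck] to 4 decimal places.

Pr[sensor calibration drift | ¬strain alarm, structural fatigue, overloaded truck] ≈ 0.0022

Under noisy-OR, P(strain alarm | causes) = 1 − (1−0.03)·∏(1−qᵢ) over the active causes.
Sum P(¬strain alarm|·) weighted by the priors over both values of sensor calibration drift:
  P(¬strain alarm | structural fatigue, overloaded truck) = 0.04753*0.99 + 0.010457*0.01
        = 0.047055 + 0.000105 = 0.047160
Configurations with sensor calibration drift contribute 0.000105, so
  P(sensor calibration drift | ¬strain alarm, structural fatigue, overloaded truck) = 0.000105 / 0.047160 ≈ 0.0022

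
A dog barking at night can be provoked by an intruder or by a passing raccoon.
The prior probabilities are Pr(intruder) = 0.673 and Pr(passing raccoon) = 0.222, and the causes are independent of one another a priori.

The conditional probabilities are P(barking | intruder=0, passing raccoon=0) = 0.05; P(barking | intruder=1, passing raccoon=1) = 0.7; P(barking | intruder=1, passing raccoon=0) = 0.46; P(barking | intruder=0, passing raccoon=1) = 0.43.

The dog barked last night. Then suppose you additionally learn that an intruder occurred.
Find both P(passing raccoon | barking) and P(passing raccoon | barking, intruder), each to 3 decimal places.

Weight on passing raccoon=true, given the evidence: 0.031215 + 0.104584 = 0.135799
Denominator P(barking): 0.05×0.327×0.778 + 0.43×0.327×0.222 + 0.46×0.673×0.778 + 0.7×0.673×0.222 = 0.389372
Posterior = 0.135799 / 0.389372 ≈ 0.349

With the extra evidence:
Sum P(barking|·) weighted by the priors over both values of passing raccoon:
  P(barking | intruder) = 0.46·0.778 + 0.7·0.222
        = 0.357880 + 0.155400 = 0.513280
Keeping only the passing raccoon-present terms gives 0.155400, so
  P(passing raccoon | barking, intruder) = 0.155400 / 0.513280 ≈ 0.303
This is intercausal reasoning (explaining away): once intruder accounts for the barking, passing raccoon becomes less likely.

P(passing raccoon | barking) ≈ 0.349; P(passing raccoon | barking, intruder) ≈ 0.303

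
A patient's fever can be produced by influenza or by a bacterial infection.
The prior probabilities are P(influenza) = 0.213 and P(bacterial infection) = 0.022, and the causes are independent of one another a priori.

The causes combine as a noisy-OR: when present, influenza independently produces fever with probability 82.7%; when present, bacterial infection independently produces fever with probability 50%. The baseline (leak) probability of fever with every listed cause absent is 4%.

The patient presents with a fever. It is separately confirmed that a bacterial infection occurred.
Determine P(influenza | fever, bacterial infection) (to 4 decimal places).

P(influenza | fever, bacterial infection) ≈ 0.3231

Under noisy-OR, P(fever | causes) = 1 − (1−0.04)·∏(1−qᵢ) over the active causes.
Numerator (weight on configurations with influenza): 0.91696·0.213 = 0.195312
The normalizing constant is 0.52·0.787 + 0.91696·0.213 = 0.604552
P(influenza | fever, bacterial infection) = 0.195312/0.604552 ≈ 0.3231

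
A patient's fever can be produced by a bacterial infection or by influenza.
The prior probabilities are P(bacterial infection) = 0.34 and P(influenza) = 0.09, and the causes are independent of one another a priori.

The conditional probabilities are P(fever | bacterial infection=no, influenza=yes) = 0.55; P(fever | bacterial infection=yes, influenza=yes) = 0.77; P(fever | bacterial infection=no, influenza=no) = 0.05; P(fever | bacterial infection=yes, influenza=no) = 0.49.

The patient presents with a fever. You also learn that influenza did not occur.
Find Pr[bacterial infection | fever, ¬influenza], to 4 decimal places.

Pr[bacterial infection | fever, ¬influenza] ≈ 0.8347

Sum P(fever|·) weighted by the priors over both values of bacterial infection:
  P(fever | ¬influenza) = 0.05×0.66 + 0.49×0.34
        = 0.033000 + 0.166600 = 0.199600
The terms with bacterial infection present sum to 0.166600, so
  P(bacterial infection | fever, ¬influenza) = 0.166600 / 0.199600 ≈ 0.8347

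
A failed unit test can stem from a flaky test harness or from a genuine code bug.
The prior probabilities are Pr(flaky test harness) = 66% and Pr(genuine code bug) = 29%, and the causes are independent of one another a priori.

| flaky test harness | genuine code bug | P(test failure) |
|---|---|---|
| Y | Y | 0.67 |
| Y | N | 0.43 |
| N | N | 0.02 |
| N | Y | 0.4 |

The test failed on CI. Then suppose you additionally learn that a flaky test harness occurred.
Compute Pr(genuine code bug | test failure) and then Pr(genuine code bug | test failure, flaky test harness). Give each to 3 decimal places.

By total probability over the 4 (flaky test harness, genuine code bug) configurations:
  P(test failure) = 0.02·0.34·0.71 + 0.4·0.34·0.29 + 0.43·0.66·0.71 + 0.67·0.66·0.29
        = 0.004828 + 0.039440 + 0.201498 + 0.128238 = 0.374004
Configurations with genuine code bug contribute 0.167678, so
  P(genuine code bug | test failure) = 0.167678 / 0.374004 ≈ 0.448

Now condition on the additional information:
P(test failure | flaky test harness) = 0.43*0.71 + 0.67*0.29 = 0.305300 + 0.194300 = 0.499600
Restricting to configurations with genuine code bug present: 0.67*0.29 = 0.194300.
So P(genuine code bug | test failure, flaky test harness) = 0.194300/0.499600 ≈ 0.389.

Pr(genuine code bug | test failure) ≈ 0.448; Pr(genuine code bug | test failure, flaky test harness) ≈ 0.389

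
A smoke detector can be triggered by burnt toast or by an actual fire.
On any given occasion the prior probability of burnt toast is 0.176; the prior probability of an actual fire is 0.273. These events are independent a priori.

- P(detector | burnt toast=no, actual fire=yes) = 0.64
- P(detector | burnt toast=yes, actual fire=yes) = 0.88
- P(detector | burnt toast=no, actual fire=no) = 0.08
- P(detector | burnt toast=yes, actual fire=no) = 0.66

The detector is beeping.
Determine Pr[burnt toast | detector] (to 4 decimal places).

Sum P(detector|·) weighted by the priors over the 4 (burnt toast, actual fire) configurations:
  P(detector) = 0.08·0.824·0.727 + 0.64·0.824·0.273 + 0.66·0.176·0.727 + 0.88·0.176·0.273
        = 0.047924 + 0.143969 + 0.084448 + 0.042282 = 0.318623
Keeping only the burnt toast-present terms gives 0.126730, so
  P(burnt toast | detector) = 0.126730 / 0.318623 ≈ 0.3977

Pr[burnt toast | detector] ≈ 0.3977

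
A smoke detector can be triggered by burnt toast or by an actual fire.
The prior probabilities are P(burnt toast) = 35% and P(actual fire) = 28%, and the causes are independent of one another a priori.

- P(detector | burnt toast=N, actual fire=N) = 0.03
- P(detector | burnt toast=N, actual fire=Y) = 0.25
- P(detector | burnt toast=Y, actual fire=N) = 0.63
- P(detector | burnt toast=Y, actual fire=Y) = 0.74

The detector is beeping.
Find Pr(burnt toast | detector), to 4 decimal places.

Pr(burnt toast | detector) ≈ 0.7953

P(detector) = 0.03×0.65×0.72 + 0.25×0.65×0.28 + 0.63×0.35×0.72 + 0.74×0.35×0.28 = 0.014040 + 0.045500 + 0.158760 + 0.072520 = 0.290820
Of this, 0.231280 comes from 0.158760 + 0.072520 (the burnt toast=true cases).
P(burnt toast | detector) = 0.231280 / 0.290820 ≈ 0.7953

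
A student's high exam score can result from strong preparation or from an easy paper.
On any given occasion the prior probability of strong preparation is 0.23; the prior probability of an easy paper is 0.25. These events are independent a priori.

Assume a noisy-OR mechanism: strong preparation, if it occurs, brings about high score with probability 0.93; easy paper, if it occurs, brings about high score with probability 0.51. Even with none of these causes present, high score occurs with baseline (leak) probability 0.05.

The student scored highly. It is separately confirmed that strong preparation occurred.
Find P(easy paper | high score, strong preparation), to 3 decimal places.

P(easy paper | high score, strong preparation) ≈ 0.257

Under noisy-OR, P(high score | causes) = 1 − (1−0.05)·∏(1−qᵢ) over the active causes.
Enumerate both values of easy paper and weight by the priors:
  P(high score | strong preparation) = 0.9335·0.75 + 0.967415·0.25
        = 0.700125 + 0.241854 = 0.941979
The terms with easy paper present sum to 0.241854, so
  P(easy paper | high score, strong preparation) = 0.241854 / 0.941979 ≈ 0.257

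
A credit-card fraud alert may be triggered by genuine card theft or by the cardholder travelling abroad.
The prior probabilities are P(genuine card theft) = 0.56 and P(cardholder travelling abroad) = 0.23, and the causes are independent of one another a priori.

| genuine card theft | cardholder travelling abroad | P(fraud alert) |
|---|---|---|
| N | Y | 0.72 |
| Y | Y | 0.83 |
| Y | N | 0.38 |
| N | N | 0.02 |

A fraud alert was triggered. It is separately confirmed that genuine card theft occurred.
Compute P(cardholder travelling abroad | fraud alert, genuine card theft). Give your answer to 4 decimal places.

P(cardholder travelling abroad | fraud alert, genuine card theft) ≈ 0.3948

For the numerator, keep only cardholder travelling abroad=true terms: 0.83·0.23 = 0.190900
Denominator P(fraud alert | genuine card theft): 0.38·0.77 + 0.83·0.23 = 0.483500
P(cardholder travelling abroad | fraud alert, genuine card theft) = 0.190900/0.483500 ≈ 0.3948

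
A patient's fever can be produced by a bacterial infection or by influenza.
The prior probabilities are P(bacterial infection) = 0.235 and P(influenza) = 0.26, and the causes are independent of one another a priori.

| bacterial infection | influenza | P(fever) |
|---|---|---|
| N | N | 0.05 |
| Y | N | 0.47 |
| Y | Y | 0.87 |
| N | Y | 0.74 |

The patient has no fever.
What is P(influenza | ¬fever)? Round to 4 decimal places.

P(influenza | ¬fever) ≈ 0.0865

For the numerator, keep only influenza=true terms: 0.051714 + 0.007943 = 0.059657
The normalizing constant is 0.95×0.765×0.74 + 0.26×0.765×0.26 + 0.53×0.235×0.74 + 0.13×0.235×0.26 = 0.689619
P(influenza | ¬fever) = 0.059657/0.689619 ≈ 0.0865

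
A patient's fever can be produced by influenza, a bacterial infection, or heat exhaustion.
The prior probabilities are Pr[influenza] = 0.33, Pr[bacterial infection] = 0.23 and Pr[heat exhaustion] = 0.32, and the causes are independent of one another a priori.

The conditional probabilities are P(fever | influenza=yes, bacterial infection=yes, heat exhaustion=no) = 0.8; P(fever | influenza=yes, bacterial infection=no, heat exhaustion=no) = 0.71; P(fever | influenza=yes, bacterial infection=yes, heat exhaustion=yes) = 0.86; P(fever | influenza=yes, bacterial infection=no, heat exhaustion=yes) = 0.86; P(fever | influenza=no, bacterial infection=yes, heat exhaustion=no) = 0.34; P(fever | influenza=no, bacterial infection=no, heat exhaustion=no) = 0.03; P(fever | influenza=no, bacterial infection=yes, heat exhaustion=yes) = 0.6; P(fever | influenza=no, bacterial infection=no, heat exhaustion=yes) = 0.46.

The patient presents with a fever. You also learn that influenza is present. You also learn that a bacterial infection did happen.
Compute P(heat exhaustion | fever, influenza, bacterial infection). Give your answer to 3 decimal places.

Sum P(fever|·) weighted by the priors over both values of heat exhaustion:
  P(fever | influenza, bacterial infection) = 0.8*0.68 + 0.86*0.32
        = 0.544000 + 0.275200 = 0.819200
The terms with heat exhaustion present sum to 0.275200, so
  P(heat exhaustion | fever, influenza, bacterial infection) = 0.275200 / 0.819200 ≈ 0.336

P(heat exhaustion | fever, influenza, bacterial infection) ≈ 0.336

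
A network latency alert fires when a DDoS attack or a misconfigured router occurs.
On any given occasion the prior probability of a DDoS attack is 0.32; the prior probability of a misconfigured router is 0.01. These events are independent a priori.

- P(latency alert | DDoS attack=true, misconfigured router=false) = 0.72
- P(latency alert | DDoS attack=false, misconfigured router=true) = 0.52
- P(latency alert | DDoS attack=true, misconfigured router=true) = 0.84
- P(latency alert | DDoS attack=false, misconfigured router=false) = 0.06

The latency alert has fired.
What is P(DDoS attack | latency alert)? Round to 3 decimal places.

P(DDoS attack | latency alert) ≈ 0.840

P(latency alert) = 0.06*0.68*0.99 + 0.52*0.68*0.01 + 0.72*0.32*0.99 + 0.84*0.32*0.01 = 0.040392 + 0.003536 + 0.228096 + 0.002688 = 0.274712
Restricting to configurations with DDoS attack present: 0.228096 + 0.002688 = 0.230784.
Hence the posterior is 0.230784/0.274712 ≈ 0.840.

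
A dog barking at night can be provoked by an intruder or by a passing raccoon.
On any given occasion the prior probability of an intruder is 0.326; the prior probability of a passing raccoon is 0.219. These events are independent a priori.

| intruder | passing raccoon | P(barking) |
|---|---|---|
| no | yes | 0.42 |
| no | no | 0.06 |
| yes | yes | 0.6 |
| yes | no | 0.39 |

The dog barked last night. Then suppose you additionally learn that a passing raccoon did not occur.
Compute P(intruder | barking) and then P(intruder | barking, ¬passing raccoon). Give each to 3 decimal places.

P(intruder | barking) ≈ 0.603; P(intruder | barking, ¬passing raccoon) ≈ 0.759

For the numerator, keep only intruder=true terms: 0.099296 + 0.042836 = 0.142132
Denominator P(barking): 0.06*0.674*0.781 + 0.42*0.674*0.219 + 0.39*0.326*0.781 + 0.6*0.326*0.219 = 0.235711
P(intruder | barking) = 0.142132/0.235711 ≈ 0.603

Now also conditioning on passing raccoon≠true:
P(barking | ¬passing raccoon) = 0.06*0.674 + 0.39*0.326 = 0.040440 + 0.127140 = 0.167580
The intruder-present share is 0.39*0.326 = 0.127140.
So P(intruder | barking, ¬passing raccoon) = 0.127140/0.167580 ≈ 0.759.
With passing raccoon excluded, intruder must carry more of the explanatory weight for the barking.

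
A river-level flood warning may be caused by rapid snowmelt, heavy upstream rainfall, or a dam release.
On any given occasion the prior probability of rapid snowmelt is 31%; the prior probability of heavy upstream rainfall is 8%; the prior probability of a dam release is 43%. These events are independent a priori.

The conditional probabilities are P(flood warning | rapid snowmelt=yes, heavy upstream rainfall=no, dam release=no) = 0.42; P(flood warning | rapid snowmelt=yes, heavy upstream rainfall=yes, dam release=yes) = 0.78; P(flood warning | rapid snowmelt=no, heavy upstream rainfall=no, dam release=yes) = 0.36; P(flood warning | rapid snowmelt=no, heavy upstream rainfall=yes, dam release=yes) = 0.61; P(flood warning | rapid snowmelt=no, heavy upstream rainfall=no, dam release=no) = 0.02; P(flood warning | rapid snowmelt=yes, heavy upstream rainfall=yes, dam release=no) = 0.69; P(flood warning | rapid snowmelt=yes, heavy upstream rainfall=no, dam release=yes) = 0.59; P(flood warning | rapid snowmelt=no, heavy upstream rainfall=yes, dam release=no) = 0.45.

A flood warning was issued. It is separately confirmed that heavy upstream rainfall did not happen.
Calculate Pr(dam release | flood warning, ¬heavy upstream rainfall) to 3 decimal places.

Numerator (weight on configurations with dam release): 0.106812 + 0.078647 = 0.185459
The normalizing constant is 0.02*0.69*0.57 + 0.36*0.69*0.43 + 0.42*0.31*0.57 + 0.59*0.31*0.43 = 0.267539
P(dam release | flood warning, ¬heavy upstream rainfall) = 0.185459/0.267539 ≈ 0.693

Pr(dam release | flood warning, ¬heavy upstream rainfall) ≈ 0.693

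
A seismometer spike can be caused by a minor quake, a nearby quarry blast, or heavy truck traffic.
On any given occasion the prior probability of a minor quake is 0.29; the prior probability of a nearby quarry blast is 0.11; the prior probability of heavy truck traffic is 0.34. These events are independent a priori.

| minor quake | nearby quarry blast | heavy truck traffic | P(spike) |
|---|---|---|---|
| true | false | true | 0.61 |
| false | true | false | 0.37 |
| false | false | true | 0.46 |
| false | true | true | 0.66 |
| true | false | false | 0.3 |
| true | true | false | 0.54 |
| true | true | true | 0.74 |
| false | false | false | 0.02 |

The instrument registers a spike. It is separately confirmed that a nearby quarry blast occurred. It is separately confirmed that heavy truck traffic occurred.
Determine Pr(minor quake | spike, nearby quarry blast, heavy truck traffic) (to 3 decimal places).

P(spike | nearby quarry blast, heavy truck traffic) = 0.66·0.71 + 0.74·0.29 = 0.468600 + 0.214600 = 0.683200
The minor quake-present share is 0.74·0.29 = 0.214600.
So P(minor quake | spike, nearby quarry blast, heavy truck traffic) = 0.214600/0.683200 ≈ 0.314.

Pr(minor quake | spike, nearby quarry blast, heavy truck traffic) ≈ 0.314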